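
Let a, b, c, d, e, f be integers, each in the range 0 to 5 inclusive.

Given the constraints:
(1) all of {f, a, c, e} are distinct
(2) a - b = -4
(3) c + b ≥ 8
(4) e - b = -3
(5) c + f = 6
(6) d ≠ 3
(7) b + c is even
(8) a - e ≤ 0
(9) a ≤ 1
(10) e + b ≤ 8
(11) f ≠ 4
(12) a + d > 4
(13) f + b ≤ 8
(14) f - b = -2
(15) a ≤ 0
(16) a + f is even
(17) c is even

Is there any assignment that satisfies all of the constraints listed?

The assignment a = 0, b = 4, c = 4, d = 5, e = 1, f = 2 works:
  constraint 2 holds since a - b = -4.
  constraint 3 holds since c + b = 8.
The rest check out directly.

Satisfiable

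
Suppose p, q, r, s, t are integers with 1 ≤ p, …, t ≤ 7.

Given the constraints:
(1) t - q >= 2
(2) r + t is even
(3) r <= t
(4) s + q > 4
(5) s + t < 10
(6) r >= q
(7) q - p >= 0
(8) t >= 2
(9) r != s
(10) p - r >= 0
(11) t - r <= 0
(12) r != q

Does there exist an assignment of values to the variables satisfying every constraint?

Unsatisfiable

Constraints 1, 7, 10, and 11 give r − t ≥ 0, t − q ≥ 2, q − p ≥ 0, p − r ≥ 0.
Adding all 4 inequalities: the left sides telescope to 0, and the right sides sum to 0 + 2 + 0 + 0 = 2. So 0 ≥ 2, which is false.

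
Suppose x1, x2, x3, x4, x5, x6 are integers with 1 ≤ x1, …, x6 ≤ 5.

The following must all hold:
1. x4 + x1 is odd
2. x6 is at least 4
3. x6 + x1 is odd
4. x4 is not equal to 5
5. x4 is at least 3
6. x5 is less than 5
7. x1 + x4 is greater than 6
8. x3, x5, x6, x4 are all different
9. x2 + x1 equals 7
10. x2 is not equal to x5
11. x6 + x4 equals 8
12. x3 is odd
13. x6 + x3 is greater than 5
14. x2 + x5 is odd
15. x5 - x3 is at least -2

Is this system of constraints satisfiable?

Satisfiable

One satisfying assignment is x1 = 4, x2 = 3, x3 = 1, x4 = 3, x5 = 2, x6 = 5.
For the less obvious constraints — constraint 7: x1 + x4 = 7; constraint 9: x2 + x1 = 7 — and the others hold by inspection.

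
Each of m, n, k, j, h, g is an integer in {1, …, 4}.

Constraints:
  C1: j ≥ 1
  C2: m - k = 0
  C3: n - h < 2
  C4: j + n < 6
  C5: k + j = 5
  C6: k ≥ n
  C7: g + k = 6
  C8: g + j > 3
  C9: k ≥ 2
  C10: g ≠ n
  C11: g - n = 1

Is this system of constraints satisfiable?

Satisfiable

One satisfying assignment is m = 3, n = 2, k = 3, j = 2, h = 1, g = 3.
For the less obvious constraints — constraint 2: m - k = 0; constraint 3: n - h = 1; constraint 4: j + n = 4 — and the others hold by inspection.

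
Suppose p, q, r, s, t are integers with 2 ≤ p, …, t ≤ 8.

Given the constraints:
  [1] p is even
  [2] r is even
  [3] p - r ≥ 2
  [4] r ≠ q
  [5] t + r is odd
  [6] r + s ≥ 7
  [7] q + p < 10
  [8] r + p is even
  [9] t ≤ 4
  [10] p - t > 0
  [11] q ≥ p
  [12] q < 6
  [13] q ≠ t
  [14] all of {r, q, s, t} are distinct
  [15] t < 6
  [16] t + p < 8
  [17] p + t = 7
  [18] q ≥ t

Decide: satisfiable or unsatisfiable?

Satisfiable

The assignment p = 4, q = 4, r = 2, s = 5, t = 3 works:
  constraint 3 holds since p - r = 2.
  constraint 6 holds since r + s = 7.
  constraint 7 holds since q + p = 8.
The rest check out directly.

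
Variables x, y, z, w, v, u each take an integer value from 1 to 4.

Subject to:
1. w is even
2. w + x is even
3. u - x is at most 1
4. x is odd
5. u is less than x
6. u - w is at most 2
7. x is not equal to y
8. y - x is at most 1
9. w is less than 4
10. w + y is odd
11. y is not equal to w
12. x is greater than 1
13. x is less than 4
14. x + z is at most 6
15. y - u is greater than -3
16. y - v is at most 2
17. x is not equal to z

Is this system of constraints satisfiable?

Constraint 1 makes w even and constraint 4 makes x odd, so w + x must be odd. Constraint 2 says w + x is even — contradiction.

Unsatisfiable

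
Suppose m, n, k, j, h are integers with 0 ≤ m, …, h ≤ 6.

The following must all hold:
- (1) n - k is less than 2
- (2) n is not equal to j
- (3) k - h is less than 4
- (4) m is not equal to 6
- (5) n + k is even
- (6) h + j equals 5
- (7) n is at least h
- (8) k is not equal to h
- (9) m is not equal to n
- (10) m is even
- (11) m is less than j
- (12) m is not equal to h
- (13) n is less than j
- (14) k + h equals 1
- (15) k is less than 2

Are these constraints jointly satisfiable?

Satisfiable

Setting (m, n, k, j, h) = (4, 1, 1, 5, 0) satisfies everything: constraint 1: n - k = 0; constraint 3: k - h = 1; constraint 6: h + j = 5, and the others follow.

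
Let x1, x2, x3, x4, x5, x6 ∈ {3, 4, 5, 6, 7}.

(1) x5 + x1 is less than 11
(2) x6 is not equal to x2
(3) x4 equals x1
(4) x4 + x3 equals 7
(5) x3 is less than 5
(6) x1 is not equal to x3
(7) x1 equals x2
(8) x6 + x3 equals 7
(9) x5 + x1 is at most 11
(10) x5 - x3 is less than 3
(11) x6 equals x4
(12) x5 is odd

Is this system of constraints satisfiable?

From constraints 3, 7, and 11, x6 = x4 = x1 = x2, so x6 = x2. But constraint 2 says x6 ≠ x2. Contradiction.

Unsatisfiable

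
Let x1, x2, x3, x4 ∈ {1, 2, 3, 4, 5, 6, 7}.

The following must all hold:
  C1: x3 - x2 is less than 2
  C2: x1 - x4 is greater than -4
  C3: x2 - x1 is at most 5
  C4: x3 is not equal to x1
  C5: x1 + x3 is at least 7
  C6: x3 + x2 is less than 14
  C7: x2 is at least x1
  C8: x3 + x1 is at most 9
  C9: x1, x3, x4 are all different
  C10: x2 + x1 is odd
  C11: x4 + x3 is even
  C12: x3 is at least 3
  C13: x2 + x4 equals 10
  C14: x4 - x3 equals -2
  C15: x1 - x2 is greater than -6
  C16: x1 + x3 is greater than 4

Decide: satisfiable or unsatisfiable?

One satisfying assignment is x1 = 1, x2 = 6, x3 = 6, x4 = 4.
For the less obvious constraints — constraint 1: x3 - x2 = 0; constraint 2: x1 - x4 = -3; constraint 3: x2 - x1 = 5 — and the others hold by inspection.

Satisfiable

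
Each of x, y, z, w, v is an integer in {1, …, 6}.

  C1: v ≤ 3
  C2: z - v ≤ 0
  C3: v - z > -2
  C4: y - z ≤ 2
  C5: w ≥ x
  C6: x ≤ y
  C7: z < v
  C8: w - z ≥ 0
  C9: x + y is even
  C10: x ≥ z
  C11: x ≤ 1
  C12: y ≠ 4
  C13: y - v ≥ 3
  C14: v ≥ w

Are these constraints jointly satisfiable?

Unsatisfiable

Constraints 2, 4, and 13 give y − v ≥ 3, v − z ≥ 0, z − y ≥ -2.
Adding all 3 inequalities: the left sides telescope to 0, and the right sides sum to 3 + 0 + (-2) = 1. So 0 ≥ 1, which is false.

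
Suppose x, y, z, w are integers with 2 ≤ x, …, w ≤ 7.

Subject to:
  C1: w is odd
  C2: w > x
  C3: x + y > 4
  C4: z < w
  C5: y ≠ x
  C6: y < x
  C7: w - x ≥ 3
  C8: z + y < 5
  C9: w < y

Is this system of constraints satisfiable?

Constraints 2, 6, and 9 give y < x, x < w, w < y. Chaining: y < x < w < y, which forces y < y — impossible.

Unsatisfiable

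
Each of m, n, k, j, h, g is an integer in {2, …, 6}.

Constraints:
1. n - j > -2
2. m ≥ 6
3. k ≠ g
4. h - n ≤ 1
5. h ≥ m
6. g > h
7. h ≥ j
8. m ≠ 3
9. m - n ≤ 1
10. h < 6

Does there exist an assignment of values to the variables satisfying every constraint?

From constraints 2 and 5: h ≥ m and m ≥ 6, so h ≥ 6. From constraint 10: h ≤ 5. But 5 < 6, so no value of h works.

Unsatisfiable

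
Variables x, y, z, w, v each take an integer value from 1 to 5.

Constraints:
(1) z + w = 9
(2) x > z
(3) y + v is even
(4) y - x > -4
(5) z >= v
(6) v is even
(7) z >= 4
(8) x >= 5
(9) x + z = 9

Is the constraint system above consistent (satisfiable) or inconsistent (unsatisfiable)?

Try x = 5, y = 4, z = 4, w = 5, v = 4.
Check constraint 1: z + w = 9; constraint 4: y - x = -1; constraint 9: x + z = 9. The remaining constraints are straightforward to verify.

Satisfiable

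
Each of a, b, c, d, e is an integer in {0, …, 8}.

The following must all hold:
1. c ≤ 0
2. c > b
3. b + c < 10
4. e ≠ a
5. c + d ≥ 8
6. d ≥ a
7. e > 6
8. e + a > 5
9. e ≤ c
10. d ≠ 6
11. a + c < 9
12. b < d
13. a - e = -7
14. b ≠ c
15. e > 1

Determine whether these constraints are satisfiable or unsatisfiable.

Unsatisfiable

From constraint 7: e ≥ 7. From constraints 1 and 9: e ≤ c and c ≤ 0, so e ≤ 0. But 0 < 7, so no value of e works.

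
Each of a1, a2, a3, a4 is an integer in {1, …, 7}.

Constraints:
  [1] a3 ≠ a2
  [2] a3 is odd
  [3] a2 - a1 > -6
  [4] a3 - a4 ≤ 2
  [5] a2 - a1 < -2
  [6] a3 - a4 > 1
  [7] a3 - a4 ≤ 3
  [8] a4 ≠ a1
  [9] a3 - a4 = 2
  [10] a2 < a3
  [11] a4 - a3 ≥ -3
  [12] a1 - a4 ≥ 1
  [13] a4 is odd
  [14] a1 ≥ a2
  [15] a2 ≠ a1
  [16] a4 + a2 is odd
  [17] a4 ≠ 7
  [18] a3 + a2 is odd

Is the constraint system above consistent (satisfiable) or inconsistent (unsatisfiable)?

One satisfying assignment is a1 = 7, a2 = 2, a3 = 7, a4 = 5.
For the less obvious constraints — constraint 3: a2 - a1 = -5; constraint 4: a3 - a4 = 2 — and the others hold by inspection.

Satisfiable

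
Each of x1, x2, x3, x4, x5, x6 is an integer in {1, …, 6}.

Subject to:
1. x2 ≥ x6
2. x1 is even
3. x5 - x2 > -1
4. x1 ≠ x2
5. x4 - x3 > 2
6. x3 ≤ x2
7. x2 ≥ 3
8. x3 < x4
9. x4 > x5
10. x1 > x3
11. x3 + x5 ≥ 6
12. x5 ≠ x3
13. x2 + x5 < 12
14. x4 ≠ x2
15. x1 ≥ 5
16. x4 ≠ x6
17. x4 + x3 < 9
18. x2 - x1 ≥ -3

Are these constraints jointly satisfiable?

Satisfiable

The assignment x1 = 6, x2 = 5, x3 = 1, x4 = 6, x5 = 5, x6 = 5 works:
  constraint 3 holds since x5 - x2 = 0.
  constraint 5 holds since x4 - x3 = 5.
  constraint 11 holds since x3 + x5 = 6.
The rest check out directly.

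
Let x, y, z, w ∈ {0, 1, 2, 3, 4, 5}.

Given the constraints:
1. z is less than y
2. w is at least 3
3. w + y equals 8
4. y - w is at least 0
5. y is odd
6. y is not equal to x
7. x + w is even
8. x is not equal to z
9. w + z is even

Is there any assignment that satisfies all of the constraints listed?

The assignment x = 3, y = 5, z = 1, w = 3 works:
  constraint 3 holds since w + y = 8.
  constraint 4 holds since y - w = 2.
The rest check out directly.

Satisfiable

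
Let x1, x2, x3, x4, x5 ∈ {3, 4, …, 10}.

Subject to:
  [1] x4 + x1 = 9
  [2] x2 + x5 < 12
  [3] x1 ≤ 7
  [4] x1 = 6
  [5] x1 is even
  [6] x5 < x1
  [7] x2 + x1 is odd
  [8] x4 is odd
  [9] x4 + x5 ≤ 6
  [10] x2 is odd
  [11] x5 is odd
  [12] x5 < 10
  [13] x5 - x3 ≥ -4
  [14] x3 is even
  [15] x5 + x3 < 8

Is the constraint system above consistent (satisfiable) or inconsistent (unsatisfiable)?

Setting (x1, x2, x3, x4, x5) = (6, 7, 4, 3, 3) satisfies everything: constraint 1: x4 + x1 = 9; constraint 2: x2 + x5 = 10; constraint 9: x4 + x5 = 6, and the others follow.

Satisfiable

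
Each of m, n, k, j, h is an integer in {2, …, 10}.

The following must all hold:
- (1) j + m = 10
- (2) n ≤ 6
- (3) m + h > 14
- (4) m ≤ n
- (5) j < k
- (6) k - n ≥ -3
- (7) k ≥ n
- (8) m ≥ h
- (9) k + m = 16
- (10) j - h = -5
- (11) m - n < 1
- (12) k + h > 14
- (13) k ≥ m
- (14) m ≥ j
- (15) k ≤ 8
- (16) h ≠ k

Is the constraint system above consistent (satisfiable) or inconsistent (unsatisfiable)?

Unsatisfiable

From constraint 15: k ≤ 8. From constraints 2 and 4: m ≤ n ≤ 6. Hence k + m ≤ 14. But constraint 9 requires k + m = 16, and 16 > 14. Contradiction.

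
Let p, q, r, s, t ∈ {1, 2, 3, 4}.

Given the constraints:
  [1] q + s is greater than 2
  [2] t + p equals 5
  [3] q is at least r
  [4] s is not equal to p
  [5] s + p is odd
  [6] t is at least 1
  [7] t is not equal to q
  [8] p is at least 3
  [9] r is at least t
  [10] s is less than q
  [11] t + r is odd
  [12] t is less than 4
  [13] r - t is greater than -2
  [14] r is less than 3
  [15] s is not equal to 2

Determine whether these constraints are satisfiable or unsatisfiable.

One satisfying assignment is p = 4, q = 4, r = 2, s = 1, t = 1.
For the less obvious constraints — constraint 1: q + s = 5; constraint 2: t + p = 5; constraint 13: r - t = 1 — and the others hold by inspection.

Satisfiable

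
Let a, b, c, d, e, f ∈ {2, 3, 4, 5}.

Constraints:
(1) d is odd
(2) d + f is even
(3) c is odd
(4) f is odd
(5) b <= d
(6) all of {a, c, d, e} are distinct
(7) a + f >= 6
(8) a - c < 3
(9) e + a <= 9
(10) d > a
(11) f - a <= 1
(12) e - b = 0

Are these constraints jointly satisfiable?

The assignment a = 4, b = 2, c = 3, d = 5, e = 2, f = 5 works:
  constraint 7 holds since a + f = 9.
  constraint 8 holds since a - c = 1.
The rest check out directly.

Satisfiable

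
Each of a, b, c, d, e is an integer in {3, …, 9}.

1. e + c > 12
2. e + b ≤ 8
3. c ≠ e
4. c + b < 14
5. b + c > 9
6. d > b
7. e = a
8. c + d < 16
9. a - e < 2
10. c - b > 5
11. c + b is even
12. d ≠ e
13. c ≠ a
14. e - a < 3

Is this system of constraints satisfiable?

Try a = 5, b = 3, c = 9, d = 4, e = 5.
Check constraint 1: e + c = 14; constraint 2: e + b = 8; constraint 4: c + b = 12. The remaining constraints are straightforward to verify.

Satisfiable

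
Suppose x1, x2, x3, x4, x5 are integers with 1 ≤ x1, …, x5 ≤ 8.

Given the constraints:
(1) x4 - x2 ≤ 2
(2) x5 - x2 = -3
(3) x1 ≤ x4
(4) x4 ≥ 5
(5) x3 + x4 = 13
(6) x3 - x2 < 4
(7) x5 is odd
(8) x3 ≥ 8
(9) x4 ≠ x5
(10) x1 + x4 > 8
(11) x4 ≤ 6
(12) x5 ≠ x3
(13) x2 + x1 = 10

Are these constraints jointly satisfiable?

Satisfiable

One satisfying assignment is x1 = 4, x2 = 6, x3 = 8, x4 = 5, x5 = 3.
For the less obvious constraints — constraint 1: x4 - x2 = -1; constraint 2: x5 - x2 = -3 — and the others hold by inspection.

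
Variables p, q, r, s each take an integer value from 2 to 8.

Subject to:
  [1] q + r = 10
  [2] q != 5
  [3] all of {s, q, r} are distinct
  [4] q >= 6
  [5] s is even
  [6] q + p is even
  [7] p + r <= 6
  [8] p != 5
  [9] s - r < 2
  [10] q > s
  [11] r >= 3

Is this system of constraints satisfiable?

Take p = 3, q = 7, r = 3, s = 4. Then constraint 1: q + r = 10; constraint 7: p + r = 6; constraint 9: s - r = 1, and every other listed constraint is also met.

Satisfiable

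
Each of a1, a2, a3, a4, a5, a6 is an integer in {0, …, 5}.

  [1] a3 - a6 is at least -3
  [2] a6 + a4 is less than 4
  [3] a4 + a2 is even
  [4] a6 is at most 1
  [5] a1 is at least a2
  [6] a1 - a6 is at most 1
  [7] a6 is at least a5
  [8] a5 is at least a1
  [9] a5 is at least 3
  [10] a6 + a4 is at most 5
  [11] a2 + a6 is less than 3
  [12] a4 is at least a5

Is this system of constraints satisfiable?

From constraint 9: a5 ≥ 3. From constraints 4 and 7: a5 ≤ a6 and a6 ≤ 1, so a5 ≤ 1. But 1 < 3, so no value of a5 works.

Unsatisfiable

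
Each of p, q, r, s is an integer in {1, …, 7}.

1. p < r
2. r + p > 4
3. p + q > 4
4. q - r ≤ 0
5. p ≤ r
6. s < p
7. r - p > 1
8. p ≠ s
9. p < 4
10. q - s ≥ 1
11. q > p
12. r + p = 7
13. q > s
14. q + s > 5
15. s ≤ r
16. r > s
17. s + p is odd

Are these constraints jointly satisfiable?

Take p = 2, q = 5, r = 5, s = 1. Then constraint 2: r + p = 7; constraint 3: p + q = 7; constraint 4: q - r = 0, and every other listed constraint is also met.

Satisfiable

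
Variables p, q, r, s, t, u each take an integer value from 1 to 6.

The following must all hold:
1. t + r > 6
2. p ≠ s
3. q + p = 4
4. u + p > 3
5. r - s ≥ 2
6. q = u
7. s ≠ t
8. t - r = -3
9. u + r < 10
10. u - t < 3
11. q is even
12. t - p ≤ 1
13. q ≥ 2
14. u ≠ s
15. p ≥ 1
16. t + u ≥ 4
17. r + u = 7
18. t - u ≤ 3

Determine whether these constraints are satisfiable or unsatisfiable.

Satisfiable

One satisfying assignment is p = 2, q = 2, r = 5, s = 1, t = 2, u = 2.
For the less obvious constraints — constraint 1: t + r = 7; constraint 3: q + p = 4 — and the others hold by inspection.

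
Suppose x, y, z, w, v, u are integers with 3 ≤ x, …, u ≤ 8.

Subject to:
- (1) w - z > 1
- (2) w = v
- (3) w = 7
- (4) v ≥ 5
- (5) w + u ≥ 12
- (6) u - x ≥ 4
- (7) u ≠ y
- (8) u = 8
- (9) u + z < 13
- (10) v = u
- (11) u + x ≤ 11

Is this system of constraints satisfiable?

Constraint 3 fixes w = 7 and constraint 8 fixes u = 8. Constraints 2 and 10 give w = v = u, so w = u. But 7 ≠ 8 — contradiction.

Unsatisfiable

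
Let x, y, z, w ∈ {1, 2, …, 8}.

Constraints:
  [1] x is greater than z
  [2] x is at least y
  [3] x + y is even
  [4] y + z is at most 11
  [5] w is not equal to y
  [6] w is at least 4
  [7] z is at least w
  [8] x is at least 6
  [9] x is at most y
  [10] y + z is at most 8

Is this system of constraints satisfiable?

Unsatisfiable

From constraints 8 and 9: y ≥ x ≥ 6. From constraints 6 and 7: z ≥ w ≥ 4. Hence y + z ≥ 10. But constraint 10 requires y + z ≤ 8, and 8 < 10. Contradiction.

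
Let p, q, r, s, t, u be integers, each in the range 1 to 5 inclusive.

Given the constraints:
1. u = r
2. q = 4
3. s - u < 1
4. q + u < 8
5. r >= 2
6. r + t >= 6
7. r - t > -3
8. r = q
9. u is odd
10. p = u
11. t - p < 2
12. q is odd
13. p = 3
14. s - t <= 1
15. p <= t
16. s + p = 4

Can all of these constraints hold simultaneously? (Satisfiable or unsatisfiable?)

Unsatisfiable

Constraint 13 fixes p = 3 and constraint 2 fixes q = 4. Constraints 1, 8, and 10 give p = u = r = q, so p = q. But 3 ≠ 4 — contradiction.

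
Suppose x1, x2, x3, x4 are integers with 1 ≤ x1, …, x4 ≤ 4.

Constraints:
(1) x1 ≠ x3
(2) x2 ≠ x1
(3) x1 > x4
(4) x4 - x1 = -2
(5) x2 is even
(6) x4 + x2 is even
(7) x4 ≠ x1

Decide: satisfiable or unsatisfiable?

Setting (x1, x2, x3, x4) = (4, 2, 1, 2) satisfies everything: constraint 4: x4 - x1 = -2; constraint 5: x2 = 2 is even; constraint 6: x4 + x2 = 4 is even, and the others follow.

Satisfiable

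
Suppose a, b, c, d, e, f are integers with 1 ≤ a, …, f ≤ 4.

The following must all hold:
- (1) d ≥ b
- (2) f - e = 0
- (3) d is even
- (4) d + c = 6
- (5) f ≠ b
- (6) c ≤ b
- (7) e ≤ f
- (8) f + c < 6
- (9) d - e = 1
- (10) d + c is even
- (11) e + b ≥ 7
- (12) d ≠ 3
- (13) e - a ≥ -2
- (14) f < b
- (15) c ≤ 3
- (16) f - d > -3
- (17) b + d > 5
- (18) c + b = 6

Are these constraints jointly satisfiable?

Satisfiable

Setting (a, b, c, d, e, f) = (3, 4, 2, 4, 3, 3) satisfies everything: constraint 2: f - e = 0; constraint 4: d + c = 6; constraint 8: f + c = 5, and the others follow.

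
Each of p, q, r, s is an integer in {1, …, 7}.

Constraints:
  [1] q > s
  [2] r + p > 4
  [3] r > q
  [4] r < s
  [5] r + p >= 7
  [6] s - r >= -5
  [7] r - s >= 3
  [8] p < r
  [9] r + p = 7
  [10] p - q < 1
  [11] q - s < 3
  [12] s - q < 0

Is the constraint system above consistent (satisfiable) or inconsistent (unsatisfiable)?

Unsatisfiable

Constraints 1, 3, and 4 give r < s, s < q, q < r. Chaining: r < s < q < r, which forces r < r — impossible.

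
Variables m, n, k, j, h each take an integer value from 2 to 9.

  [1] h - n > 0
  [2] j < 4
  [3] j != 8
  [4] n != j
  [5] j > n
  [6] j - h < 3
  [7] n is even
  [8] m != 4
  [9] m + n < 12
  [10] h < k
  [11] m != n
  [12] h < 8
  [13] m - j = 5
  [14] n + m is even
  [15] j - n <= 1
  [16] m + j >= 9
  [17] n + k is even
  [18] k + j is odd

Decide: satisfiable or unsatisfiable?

Satisfiable

The assignment m = 8, n = 2, k = 8, j = 3, h = 3 works:
  constraint 1 holds since h - n = 1.
  constraint 6 holds since j - h = 0.
The rest check out directly.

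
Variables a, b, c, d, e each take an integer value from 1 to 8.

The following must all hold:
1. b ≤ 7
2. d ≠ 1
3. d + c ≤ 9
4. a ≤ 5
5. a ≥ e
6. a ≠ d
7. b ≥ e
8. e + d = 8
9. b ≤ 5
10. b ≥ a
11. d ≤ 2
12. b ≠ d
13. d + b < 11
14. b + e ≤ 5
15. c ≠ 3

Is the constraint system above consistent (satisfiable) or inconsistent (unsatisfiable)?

From constraints 7 and 9: e ≤ b ≤ 5. From constraint 11: d ≤ 2. Hence e + d ≤ 7. But constraint 8 requires e + d = 8, and 8 > 7. Contradiction.

Unsatisfiable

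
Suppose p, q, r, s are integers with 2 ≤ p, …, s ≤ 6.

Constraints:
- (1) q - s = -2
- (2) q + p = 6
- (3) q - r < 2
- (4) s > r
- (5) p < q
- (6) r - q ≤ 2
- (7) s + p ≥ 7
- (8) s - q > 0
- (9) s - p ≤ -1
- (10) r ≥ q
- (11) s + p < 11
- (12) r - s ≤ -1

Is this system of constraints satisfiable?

Constraints 5, 9, 10, and 12 give s < p, p < q, q ≤ r, r < s. Chaining: s < p < q ≤ r < s, which forces s < s — impossible.

Unsatisfiable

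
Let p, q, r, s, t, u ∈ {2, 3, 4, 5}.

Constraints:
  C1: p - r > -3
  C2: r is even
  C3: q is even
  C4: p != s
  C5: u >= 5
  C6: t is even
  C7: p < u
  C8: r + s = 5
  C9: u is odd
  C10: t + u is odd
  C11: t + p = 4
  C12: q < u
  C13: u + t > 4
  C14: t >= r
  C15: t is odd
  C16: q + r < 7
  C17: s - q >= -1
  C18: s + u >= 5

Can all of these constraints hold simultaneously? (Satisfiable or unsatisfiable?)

Unsatisfiable

Constraint 15 makes t odd and constraint 9 makes u odd, so t + u must be even. Constraint 10 says t + u is odd — contradiction.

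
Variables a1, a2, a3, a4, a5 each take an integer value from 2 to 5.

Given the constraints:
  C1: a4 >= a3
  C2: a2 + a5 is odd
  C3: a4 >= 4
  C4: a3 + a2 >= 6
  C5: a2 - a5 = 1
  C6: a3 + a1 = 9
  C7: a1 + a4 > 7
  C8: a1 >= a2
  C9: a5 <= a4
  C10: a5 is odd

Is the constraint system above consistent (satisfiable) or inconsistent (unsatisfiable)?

The assignment a1 = 4, a2 = 4, a3 = 5, a4 = 5, a5 = 3 works:
  constraint 4 holds since a3 + a2 = 9.
  constraint 5 holds since a2 - a5 = 1.
The rest check out directly.

Satisfiable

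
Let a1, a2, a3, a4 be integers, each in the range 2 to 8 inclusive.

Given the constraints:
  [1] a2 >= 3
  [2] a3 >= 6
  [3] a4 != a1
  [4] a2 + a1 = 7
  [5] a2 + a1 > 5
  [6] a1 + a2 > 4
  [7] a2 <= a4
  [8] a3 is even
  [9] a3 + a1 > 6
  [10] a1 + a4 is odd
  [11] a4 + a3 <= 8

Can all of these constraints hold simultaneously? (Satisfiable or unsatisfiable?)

Unsatisfiable

From constraints 1 and 7: a4 ≥ a2 ≥ 3. From constraint 2: a3 ≥ 6. Hence a4 + a3 ≥ 9. But constraint 11 requires a4 + a3 ≤ 8, and 8 < 9. Contradiction.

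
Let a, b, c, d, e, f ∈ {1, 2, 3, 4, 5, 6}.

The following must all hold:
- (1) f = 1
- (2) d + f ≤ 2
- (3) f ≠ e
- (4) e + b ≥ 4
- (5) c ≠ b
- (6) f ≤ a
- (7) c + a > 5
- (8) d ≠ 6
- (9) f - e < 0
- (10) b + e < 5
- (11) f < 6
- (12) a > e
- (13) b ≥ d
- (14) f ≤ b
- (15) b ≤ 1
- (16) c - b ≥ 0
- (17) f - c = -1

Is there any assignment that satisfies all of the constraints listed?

Take a = 6, b = 1, c = 2, d = 1, e = 3, f = 1. Then constraint 2: d + f = 2; constraint 4: e + b = 4, and every other listed constraint is also met.

Satisfiable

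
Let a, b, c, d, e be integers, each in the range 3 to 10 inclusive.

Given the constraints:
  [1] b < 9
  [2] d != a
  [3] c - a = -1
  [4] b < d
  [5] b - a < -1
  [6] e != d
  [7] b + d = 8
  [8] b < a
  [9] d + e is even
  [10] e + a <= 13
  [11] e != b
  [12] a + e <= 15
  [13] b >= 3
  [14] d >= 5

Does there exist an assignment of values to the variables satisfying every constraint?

Setting (a, b, c, d, e) = (6, 3, 5, 5, 7) satisfies everything: constraint 3: c - a = -1; constraint 5: b - a = -3, and the others follow.

Satisfiable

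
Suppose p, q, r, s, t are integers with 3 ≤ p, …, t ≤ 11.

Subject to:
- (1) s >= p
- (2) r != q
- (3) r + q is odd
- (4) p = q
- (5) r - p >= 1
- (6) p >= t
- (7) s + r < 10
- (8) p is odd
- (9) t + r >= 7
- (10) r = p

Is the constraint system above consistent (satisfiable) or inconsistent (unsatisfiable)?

Unsatisfiable

From constraints 4 and 10, r = p = q, so r = q. But constraint 2 says r ≠ q. Contradiction.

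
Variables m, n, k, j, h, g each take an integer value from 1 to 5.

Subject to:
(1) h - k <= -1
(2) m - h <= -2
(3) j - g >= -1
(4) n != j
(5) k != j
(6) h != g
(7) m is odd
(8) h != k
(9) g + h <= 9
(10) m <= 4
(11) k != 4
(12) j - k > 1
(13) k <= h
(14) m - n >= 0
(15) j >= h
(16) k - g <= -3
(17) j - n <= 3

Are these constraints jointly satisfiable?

Constraints 1, 2, 3, 14, 16, and 17 give k − h ≥ 1, h − m ≥ 2, m − n ≥ 0, n − j ≥ -3, j − g ≥ -1, g − k ≥ 3.
Adding all 6 inequalities: the left sides telescope to 0, and the right sides sum to 1 + 2 + 0 + (-3) + (-1) + 3 = 2. So 0 ≥ 2, which is false.

Unsatisfiable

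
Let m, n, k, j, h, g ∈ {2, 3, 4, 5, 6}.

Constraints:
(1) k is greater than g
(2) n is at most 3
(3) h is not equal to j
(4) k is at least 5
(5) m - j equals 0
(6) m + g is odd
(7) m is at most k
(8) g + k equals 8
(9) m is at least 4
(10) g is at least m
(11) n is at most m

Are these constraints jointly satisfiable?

From constraints 9 and 10: g ≥ m ≥ 4. From constraint 4: k ≥ 5. Hence g + k ≥ 9. But constraint 8 requires g + k = 8, and 8 < 9. Contradiction.

Unsatisfiable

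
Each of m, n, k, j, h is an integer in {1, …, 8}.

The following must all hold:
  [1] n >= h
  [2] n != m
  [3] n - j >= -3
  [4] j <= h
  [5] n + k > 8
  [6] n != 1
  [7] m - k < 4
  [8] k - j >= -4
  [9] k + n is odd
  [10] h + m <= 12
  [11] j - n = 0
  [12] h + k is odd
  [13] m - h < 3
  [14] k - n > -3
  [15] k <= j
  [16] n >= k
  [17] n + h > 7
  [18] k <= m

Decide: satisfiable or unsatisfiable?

Satisfiable

One satisfying assignment is m = 6, n = 5, k = 4, j = 5, h = 5.
For the less obvious constraints — constraint 3: n - j = 0; constraint 5: n + k = 9; constraint 7: m - k = 2 — and the others hold by inspection.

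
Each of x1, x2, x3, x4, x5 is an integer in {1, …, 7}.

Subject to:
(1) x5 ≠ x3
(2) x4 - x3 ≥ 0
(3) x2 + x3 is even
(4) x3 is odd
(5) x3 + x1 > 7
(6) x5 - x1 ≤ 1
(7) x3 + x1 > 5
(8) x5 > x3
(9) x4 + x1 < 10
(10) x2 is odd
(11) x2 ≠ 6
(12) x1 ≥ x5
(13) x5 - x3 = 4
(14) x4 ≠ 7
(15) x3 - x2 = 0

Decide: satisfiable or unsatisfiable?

Take x1 = 7, x2 = 1, x3 = 1, x4 = 1, x5 = 5. Then constraint 2: x4 - x3 = 0; constraint 5: x3 + x1 = 8; constraint 6: x5 - x1 = -2, and every other listed constraint is also met.

Satisfiable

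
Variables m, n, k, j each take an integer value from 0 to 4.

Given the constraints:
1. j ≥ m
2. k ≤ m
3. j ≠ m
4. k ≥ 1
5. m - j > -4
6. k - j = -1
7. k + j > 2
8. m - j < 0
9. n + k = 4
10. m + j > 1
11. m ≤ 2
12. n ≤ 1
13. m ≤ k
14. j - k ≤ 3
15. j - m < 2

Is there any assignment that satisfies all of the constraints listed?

From constraint 12: n ≤ 1. From constraints 2 and 11: k ≤ m ≤ 2. Hence n + k ≤ 3. But constraint 9 requires n + k = 4, and 4 > 3. Contradiction.

Unsatisfiable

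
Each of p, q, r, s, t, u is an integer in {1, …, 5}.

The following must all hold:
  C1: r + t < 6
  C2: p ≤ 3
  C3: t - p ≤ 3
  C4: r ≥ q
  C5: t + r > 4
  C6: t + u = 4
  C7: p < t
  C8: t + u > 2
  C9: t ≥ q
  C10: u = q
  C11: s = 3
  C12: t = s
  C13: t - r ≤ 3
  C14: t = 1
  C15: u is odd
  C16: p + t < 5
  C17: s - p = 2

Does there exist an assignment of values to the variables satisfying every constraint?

Constraint 14 fixes t = 1 and constraint 11 fixes s = 3, but constraint 12 requires t = s. Since 1 ≠ 3, contradiction.

Unsatisfiable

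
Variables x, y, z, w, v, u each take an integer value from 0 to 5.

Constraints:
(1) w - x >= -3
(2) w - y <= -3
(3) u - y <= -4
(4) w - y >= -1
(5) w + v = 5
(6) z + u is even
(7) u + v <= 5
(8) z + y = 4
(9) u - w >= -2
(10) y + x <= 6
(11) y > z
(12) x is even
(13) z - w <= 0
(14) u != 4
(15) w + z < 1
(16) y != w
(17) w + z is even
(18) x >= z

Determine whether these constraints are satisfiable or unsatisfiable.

Constraints 3, 4, and 9 give y − u ≥ 4, u − w ≥ -2, w − y ≥ -1.
Adding all 3 inequalities: the left sides telescope to 0, and the right sides sum to 4 + (-2) + (-1) = 1. So 0 ≥ 1, which is false.

Unsatisfiable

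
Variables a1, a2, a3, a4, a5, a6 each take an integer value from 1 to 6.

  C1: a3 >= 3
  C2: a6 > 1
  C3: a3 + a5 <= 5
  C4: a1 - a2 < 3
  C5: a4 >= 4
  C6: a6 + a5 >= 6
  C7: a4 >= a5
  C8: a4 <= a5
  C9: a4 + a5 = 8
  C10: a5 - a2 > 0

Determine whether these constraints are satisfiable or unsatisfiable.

From constraint 1: a3 ≥ 3. From constraints 5 and 8: a5 ≥ a4 ≥ 4. Hence a3 + a5 ≥ 7. But constraint 3 requires a3 + a5 ≤ 5, and 5 < 7. Contradiction.

Unsatisfiable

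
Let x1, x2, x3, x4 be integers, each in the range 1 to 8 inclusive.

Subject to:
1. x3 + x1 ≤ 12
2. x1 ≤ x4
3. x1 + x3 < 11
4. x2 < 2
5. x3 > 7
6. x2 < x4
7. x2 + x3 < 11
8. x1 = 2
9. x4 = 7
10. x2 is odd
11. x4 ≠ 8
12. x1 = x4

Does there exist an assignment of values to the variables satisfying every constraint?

Constraint 8 fixes x1 = 2 and constraint 9 fixes x4 = 7, but constraint 12 requires x1 = x4. Since 2 ≠ 7, contradiction.

Unsatisfiable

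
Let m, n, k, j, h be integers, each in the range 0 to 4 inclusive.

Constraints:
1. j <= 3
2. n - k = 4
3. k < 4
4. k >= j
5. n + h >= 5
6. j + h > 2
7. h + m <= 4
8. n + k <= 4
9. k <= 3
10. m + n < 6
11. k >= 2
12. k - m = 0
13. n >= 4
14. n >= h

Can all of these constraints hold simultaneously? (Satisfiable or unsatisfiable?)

Unsatisfiable

From constraint 13: n ≥ 4. From constraint 11: k ≥ 2. Hence n + k ≥ 6. But constraint 8 requires n + k ≤ 4, and 4 < 6. Contradiction.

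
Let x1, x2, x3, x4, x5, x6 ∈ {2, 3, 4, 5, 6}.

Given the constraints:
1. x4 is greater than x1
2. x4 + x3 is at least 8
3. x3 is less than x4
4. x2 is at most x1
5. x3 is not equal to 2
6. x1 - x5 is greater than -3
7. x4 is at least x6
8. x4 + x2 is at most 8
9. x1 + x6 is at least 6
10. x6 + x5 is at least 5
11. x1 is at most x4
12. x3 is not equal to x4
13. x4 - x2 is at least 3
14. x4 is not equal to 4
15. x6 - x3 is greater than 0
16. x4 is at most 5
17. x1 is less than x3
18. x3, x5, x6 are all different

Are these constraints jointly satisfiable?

The assignment x1 = 2, x2 = 2, x3 = 3, x4 = 5, x5 = 2, x6 = 5 works:
  constraint 2 holds since x4 + x3 = 8.
  constraint 6 holds since x1 - x5 = 0.
  constraint 8 holds since x4 + x2 = 7.
The rest check out directly.

Satisfiable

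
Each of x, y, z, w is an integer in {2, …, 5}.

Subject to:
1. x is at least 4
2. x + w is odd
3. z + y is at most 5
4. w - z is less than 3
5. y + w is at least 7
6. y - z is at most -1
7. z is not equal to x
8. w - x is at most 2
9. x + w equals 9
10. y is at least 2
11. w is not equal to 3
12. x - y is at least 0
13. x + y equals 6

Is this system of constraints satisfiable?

Satisfiable

Take x = 4, y = 2, z = 3, w = 5. Then constraint 3: z + y = 5; constraint 4: w - z = 2; constraint 5: y + w = 7, and every other listed constraint is also met.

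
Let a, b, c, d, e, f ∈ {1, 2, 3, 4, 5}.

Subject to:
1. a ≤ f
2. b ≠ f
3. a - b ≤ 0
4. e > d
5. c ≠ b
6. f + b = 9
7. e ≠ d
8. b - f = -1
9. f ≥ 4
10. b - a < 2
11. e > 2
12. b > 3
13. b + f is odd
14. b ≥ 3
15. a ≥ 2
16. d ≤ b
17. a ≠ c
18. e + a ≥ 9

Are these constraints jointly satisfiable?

Take a = 4, b = 4, c = 5, d = 4, e = 5, f = 5. Then constraint 3: a - b = 0; constraint 6: f + b = 9, and every other listed constraint is also met.

Satisfiable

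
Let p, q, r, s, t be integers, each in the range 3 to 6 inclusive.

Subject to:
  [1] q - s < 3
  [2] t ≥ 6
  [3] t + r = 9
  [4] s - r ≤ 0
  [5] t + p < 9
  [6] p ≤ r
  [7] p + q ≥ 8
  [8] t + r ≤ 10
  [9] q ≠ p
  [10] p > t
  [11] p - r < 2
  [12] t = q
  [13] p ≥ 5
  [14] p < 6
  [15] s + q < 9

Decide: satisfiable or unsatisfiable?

Unsatisfiable

From constraint 2: t ≥ 6. From constraints 6 and 13: r ≥ p ≥ 5. Hence t + r ≥ 11. But constraint 3 requires t + r = 9, and 9 < 11. Contradiction.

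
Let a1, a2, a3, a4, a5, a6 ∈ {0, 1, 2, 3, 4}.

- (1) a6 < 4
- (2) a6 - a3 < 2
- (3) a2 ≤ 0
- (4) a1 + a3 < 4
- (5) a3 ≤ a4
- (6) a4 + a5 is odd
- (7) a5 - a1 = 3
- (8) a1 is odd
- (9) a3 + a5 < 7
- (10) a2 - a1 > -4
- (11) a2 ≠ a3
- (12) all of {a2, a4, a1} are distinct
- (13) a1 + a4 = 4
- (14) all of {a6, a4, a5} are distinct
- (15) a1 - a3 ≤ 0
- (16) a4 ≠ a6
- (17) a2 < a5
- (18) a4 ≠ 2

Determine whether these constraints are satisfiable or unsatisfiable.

Satisfiable

Try a1 = 1, a2 = 0, a3 = 1, a4 = 3, a5 = 4, a6 = 2.
Check constraint 2: a6 - a3 = 1; constraint 4: a1 + a3 = 2; constraint 7: a5 - a1 = 3. The remaining constraints are straightforward to verify.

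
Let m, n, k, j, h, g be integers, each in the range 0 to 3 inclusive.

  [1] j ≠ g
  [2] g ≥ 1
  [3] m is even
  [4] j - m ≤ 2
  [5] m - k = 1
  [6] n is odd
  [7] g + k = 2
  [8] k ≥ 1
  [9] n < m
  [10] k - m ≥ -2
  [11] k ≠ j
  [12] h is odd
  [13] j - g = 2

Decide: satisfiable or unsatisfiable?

Take m = 2, n = 1, k = 1, j = 3, h = 3, g = 1. Then constraint 4: j - m = 1; constraint 5: m - k = 1, and every other listed constraint is also met.

Satisfiable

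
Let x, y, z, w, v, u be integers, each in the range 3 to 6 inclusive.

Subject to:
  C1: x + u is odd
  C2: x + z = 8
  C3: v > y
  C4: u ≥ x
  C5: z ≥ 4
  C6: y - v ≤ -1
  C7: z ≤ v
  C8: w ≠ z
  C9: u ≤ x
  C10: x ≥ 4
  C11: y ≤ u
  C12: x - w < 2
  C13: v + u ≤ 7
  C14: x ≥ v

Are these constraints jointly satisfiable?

From constraints 5 and 7: v ≥ z ≥ 4. From constraints 4 and 10: u ≥ x ≥ 4. Hence v + u ≥ 8. But constraint 13 requires v + u ≤ 7, and 7 < 8. Contradiction.

Unsatisfiable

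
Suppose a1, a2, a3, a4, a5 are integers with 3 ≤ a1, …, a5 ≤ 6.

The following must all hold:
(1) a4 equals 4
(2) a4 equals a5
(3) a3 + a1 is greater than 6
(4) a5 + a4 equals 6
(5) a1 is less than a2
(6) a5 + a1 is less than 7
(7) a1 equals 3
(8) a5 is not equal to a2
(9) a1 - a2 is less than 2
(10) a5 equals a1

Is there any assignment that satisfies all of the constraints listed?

Unsatisfiable

Constraint 1 fixes a4 = 4 and constraint 7 fixes a1 = 3. Constraints 2 and 10 give a4 = a5 = a1, so a4 = a1. But 4 ≠ 3 — contradiction.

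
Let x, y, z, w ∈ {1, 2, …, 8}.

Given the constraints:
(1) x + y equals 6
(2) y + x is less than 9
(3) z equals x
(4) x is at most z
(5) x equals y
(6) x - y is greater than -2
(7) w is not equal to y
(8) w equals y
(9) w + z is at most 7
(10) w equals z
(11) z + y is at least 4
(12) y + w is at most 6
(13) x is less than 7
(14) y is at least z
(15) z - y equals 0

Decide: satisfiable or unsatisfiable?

Unsatisfiable

From constraints 3, 5, and 10, w = z = x = y, so w = y. But constraint 7 says w ≠ y. Contradiction.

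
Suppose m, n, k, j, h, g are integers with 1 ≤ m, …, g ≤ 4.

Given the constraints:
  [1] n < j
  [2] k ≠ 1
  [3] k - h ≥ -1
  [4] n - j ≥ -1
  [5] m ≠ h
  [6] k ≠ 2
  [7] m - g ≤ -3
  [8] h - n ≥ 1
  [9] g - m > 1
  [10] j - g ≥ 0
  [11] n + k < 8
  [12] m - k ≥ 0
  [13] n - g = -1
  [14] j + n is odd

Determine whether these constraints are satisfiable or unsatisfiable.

Constraints 3, 4, 7, 8, 10, and 12 give m − k ≥ 0, k − h ≥ -1, h − n ≥ 1, n − j ≥ -1, j − g ≥ 0, g − m ≥ 3.
Adding all 6 inequalities: the left sides telescope to 0, and the right sides sum to 0 + (-1) + 1 + (-1) + 0 + 3 = 2. So 0 ≥ 2, which is false.

Unsatisfiable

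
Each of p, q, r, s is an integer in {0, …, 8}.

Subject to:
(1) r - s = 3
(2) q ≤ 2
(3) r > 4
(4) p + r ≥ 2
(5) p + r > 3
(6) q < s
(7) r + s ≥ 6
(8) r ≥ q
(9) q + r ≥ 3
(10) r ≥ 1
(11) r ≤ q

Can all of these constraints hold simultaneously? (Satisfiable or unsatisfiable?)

From constraint 3: r ≥ 5. From constraints 2 and 11: r ≤ q and q ≤ 2, so r ≤ 2. But 2 < 5, so no value of r works.

Unsatisfiable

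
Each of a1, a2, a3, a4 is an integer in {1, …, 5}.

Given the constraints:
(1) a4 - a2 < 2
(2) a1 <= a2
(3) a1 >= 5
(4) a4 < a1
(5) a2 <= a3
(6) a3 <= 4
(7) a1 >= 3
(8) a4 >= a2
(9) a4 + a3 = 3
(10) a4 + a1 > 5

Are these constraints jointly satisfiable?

From constraints 2 and 3: a2 ≥ a1 and a1 ≥ 5, so a2 ≥ 5. From constraints 5 and 6: a2 ≤ a3 and a3 ≤ 4, so a2 ≤ 4. But 4 < 5, so no value of a2 works.

Unsatisfiable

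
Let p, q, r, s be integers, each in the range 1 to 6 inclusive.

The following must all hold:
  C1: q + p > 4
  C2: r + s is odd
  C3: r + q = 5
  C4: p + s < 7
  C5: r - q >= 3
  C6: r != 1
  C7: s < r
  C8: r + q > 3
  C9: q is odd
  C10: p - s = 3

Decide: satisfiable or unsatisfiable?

One satisfying assignment is p = 4, q = 1, r = 4, s = 1.
For the less obvious constraints — constraint 1: q + p = 5; constraint 3: r + q = 5; constraint 4: p + s = 5 — and the others hold by inspection.

Satisfiable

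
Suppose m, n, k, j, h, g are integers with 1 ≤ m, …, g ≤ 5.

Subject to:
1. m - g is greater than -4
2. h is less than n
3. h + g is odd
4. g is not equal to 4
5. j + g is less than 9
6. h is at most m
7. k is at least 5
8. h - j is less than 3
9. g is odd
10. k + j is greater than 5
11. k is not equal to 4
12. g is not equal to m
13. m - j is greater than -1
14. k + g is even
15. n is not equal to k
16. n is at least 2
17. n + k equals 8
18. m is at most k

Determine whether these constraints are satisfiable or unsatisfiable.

One satisfying assignment is m = 4, n = 3, k = 5, j = 2, h = 2, g = 5.
For the less obvious constraints — constraint 1: m - g = -1; constraint 5: j + g = 7; constraint 8: h - j = 0 — and the others hold by inspection.

Satisfiable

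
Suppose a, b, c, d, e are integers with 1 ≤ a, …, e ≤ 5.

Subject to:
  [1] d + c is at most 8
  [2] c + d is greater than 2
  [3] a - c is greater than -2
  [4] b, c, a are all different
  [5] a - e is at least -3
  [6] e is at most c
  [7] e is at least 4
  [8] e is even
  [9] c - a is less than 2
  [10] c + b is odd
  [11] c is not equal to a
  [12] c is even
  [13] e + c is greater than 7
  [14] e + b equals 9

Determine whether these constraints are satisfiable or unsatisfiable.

Satisfiable

The assignment a = 3, b = 5, c = 4, d = 1, e = 4 works:
  constraint 1 holds since d + c = 5.
  constraint 2 holds since c + d = 5.
The rest check out directly.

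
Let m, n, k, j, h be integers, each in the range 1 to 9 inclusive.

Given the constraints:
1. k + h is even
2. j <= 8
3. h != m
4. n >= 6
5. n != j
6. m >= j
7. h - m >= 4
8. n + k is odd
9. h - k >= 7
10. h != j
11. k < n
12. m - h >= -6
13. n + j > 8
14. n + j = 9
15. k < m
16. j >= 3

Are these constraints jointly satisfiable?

Satisfiable

One satisfying assignment is m = 4, n = 6, k = 1, j = 3, h = 9.
For the less obvious constraints — constraint 7: h - m = 5; constraint 9: h - k = 8 — and the others hold by inspection.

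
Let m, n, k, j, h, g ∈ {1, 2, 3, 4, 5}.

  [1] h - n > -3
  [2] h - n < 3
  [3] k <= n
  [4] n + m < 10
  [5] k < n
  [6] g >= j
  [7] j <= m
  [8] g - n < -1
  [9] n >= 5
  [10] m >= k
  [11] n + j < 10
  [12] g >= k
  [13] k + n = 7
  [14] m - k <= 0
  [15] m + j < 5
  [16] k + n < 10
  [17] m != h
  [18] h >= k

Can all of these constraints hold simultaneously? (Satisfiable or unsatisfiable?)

Satisfiable

Take m = 2, n = 5, k = 2, j = 2, h = 5, g = 3. Then constraint 1: h - n = 0; constraint 2: h - n = 0, and every other listed constraint is also met.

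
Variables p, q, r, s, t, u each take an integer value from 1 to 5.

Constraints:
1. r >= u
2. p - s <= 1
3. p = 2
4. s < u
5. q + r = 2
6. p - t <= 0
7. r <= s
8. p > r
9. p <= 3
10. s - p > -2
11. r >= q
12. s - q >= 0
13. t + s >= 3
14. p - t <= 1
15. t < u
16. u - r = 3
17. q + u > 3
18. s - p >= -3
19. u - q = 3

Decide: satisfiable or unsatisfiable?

Unsatisfiable

Constraints 1, 6, 8, and 15 give r < p, p ≤ t, t < u, u ≤ r. Chaining: r < p ≤ t < u ≤ r, which forces r < r — impossible.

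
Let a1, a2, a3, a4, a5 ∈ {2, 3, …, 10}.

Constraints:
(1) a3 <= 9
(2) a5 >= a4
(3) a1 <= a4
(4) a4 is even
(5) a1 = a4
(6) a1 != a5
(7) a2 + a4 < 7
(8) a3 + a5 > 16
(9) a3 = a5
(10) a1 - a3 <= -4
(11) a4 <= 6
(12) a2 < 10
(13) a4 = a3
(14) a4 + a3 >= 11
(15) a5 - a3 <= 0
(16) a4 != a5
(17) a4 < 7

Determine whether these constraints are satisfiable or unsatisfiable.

From constraints 5, 9, and 13, a1 = a4 = a3 = a5, so a1 = a5. But constraint 6 says a1 ≠ a5. Contradiction.

Unsatisfiable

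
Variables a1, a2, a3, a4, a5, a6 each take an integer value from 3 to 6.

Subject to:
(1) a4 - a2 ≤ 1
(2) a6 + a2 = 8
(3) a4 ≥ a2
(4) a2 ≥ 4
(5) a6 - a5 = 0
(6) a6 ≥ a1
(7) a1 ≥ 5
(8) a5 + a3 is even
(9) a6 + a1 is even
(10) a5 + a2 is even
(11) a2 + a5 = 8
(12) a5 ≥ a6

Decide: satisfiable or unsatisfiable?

From constraints 6 and 7: a6 ≥ a1 ≥ 5. From constraint 4: a2 ≥ 4. Hence a6 + a2 ≥ 9. But constraint 2 requires a6 + a2 = 8, and 8 < 9. Contradiction.

Unsatisfiable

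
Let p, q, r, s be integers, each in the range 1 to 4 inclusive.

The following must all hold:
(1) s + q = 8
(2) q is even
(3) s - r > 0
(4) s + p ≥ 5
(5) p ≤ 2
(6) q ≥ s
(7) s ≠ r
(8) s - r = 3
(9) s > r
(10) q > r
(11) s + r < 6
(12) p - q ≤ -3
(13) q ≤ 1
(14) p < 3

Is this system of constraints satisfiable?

From constraints 6 and 13: s ≤ q ≤ 1. From constraint 5: p ≤ 2. Hence s + p ≤ 3. But constraint 4 requires s + p ≥ 5, and 5 > 3. Contradiction.

Unsatisfiable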